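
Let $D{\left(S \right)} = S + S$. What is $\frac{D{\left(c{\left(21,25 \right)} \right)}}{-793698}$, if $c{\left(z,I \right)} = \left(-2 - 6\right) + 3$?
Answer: $\frac{5}{396849} \approx 1.2599 \cdot 10^{-5}$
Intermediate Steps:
$c{\left(z,I \right)} = -5$ ($c{\left(z,I \right)} = -8 + 3 = -5$)
$D{\left(S \right)} = 2 S$
$\frac{D{\left(c{\left(21,25 \right)} \right)}}{-793698} = \frac{2 \left(-5\right)}{-793698} = \left(-10\right) \left(- \frac{1}{793698}\right) = \frac{5}{396849}$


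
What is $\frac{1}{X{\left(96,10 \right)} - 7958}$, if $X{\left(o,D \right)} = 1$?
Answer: $- \frac{1}{7957} \approx -0.00012568$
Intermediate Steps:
$\frac{1}{X{\left(96,10 \right)} - 7958} = \frac{1}{1 - 7958} = \frac{1}{-7957} = - \frac{1}{7957}$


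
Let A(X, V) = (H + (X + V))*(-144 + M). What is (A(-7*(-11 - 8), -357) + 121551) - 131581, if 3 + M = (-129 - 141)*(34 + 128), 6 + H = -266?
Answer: 21757922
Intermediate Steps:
H = -272 (H = -6 - 266 = -272)
M = -43743 (M = -3 + (-129 - 141)*(34 + 128) = -3 - 270*162 = -3 - 43740 = -43743)
A(X, V) = 11937264 - 43887*V - 43887*X (A(X, V) = (-272 + (X + V))*(-144 - 43743) = (-272 + (V + X))*(-43887) = (-272 + V + X)*(-43887) = 11937264 - 43887*V - 43887*X)
(A(-7*(-11 - 8), -357) + 121551) - 131581 = ((11937264 - 43887*(-357) - (-307209)*(-11 - 8)) + 121551) - 131581 = ((11937264 + 15667659 - (-307209)*(-19)) + 121551) - 131581 = ((11937264 + 15667659 - 43887*133) + 121551) - 131581 = ((11937264 + 15667659 - 5836971) + 121551) - 131581 = (21767952 + 121551) - 131581 = 21889503 - 131581 = 21757922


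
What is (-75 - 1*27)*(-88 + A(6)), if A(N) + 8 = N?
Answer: 9180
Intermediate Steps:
A(N) = -8 + N
(-75 - 1*27)*(-88 + A(6)) = (-75 - 1*27)*(-88 + (-8 + 6)) = (-75 - 27)*(-88 - 2) = -102*(-90) = 9180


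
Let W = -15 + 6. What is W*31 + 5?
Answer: -274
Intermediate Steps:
W = -9
W*31 + 5 = -9*31 + 5 = -279 + 5 = -274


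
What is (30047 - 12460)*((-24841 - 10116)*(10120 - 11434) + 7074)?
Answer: 807956839764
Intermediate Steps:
(30047 - 12460)*((-24841 - 10116)*(10120 - 11434) + 7074) = 17587*(-34957*(-1314) + 7074) = 17587*(45933498 + 7074) = 17587*45940572 = 807956839764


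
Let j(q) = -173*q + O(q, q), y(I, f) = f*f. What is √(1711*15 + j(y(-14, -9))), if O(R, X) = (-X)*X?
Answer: √5091 ≈ 71.351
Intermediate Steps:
O(R, X) = -X²
y(I, f) = f²
j(q) = -q² - 173*q (j(q) = -173*q - q² = -q² - 173*q)
√(1711*15 + j(y(-14, -9))) = √(1711*15 + (-9)²*(-173 - 1*(-9)²)) = √(25665 + 81*(-173 - 1*81)) = √(25665 + 81*(-173 - 81)) = √(25665 + 81*(-254)) = √(25665 - 20574) = √5091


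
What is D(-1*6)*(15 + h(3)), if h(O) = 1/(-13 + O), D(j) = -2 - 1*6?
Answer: -596/5 ≈ -119.20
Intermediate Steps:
D(j) = -8 (D(j) = -2 - 6 = -8)
D(-1*6)*(15 + h(3)) = -8*(15 + 1/(-13 + 3)) = -8*(15 + 1/(-10)) = -8*(15 - ⅒) = -8*149/10 = -596/5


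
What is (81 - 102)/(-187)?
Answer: 21/187 ≈ 0.11230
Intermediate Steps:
(81 - 102)/(-187) = -1/187*(-21) = 21/187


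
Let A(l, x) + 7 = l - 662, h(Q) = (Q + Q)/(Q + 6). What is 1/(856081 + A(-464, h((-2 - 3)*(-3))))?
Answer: 1/854948 ≈ 1.1697e-6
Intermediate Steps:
h(Q) = 2*Q/(6 + Q) (h(Q) = (2*Q)/(6 + Q) = 2*Q/(6 + Q))
A(l, x) = -669 + l (A(l, x) = -7 + (l - 662) = -7 + (-662 + l) = -669 + l)
1/(856081 + A(-464, h((-2 - 3)*(-3)))) = 1/(856081 + (-669 - 464)) = 1/(856081 - 1133) = 1/854948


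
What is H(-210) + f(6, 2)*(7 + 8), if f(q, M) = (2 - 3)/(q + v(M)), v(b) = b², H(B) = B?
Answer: -423/2 ≈ -211.50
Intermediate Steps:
f(q, M) = -1/(q + M²) (f(q, M) = (2 - 3)/(q + M²) = -1/(q + M²))
H(-210) + f(6, 2)*(7 + 8) = -210 + (-1/(6 + 2²))*(7 + 8) = -210 - 1/(6 + 4)*15 = -210 - 1/10*15 = -210 - 1*⅒*15 = -210 - ⅒*15 = -210 - 3/2 = -423/2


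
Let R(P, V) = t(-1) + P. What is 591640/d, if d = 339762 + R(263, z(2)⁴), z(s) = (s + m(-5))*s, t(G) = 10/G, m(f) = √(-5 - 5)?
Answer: 118328/68003 ≈ 1.7400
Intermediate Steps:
m(f) = I*√10 (m(f) = √(-10) = I*√10)
z(s) = s*(s + I*√10) (z(s) = (s + I*√10)*s = s*(s + I*√10))
R(P, V) = -10 + P (R(P, V) = 10/(-1) + P = 10*(-1) + P = -10 + P)
d = 340015 (d = 339762 + (-10 + 263) = 339762 + 253 = 340015)
591640/d = 591640/340015 = 591640*(1/340015) = 118328/68003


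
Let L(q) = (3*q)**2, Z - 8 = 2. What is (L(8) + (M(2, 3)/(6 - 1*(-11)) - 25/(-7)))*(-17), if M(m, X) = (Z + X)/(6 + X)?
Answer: -620812/63 ≈ -9854.2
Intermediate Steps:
Z = 10 (Z = 8 + 2 = 10)
M(m, X) = (10 + X)/(6 + X)
L(q) = 9*q**2
(L(8) + (M(2, 3)/(6 - 1*(-11)) - 25/(-7)))*(-17) = (9*8**2 + (((10 + 3)/(6 + 3))/(6 - 1*(-11)) - 25/(-7)))*(-17) = (9*64 + ((13/9)/(6 + 11) - 25*(-1/7)))*(-17) = (576 + (((1/9)*13)/17 + 25/7))*(-17) = (576 + ((13/9)*(1/17) + 25/7))*(-17) = (576 + (13/153 + 25/7))*(-17) = (576 + 3916/1071)*(-17) = (620812/1071)*(-17) = -620812/63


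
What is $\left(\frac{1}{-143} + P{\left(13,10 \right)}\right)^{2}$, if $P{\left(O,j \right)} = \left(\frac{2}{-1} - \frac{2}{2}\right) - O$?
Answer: $\frac{5239521}{20449} \approx 256.22$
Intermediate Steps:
$P{\left(O,j \right)} = -3 - O$ ($P{\left(O,j \right)} = \left(2 \left(-1\right) - 1\right) - O = \left(-2 - 1\right) - O = -3 - O$)
$\left(\frac{1}{-143} + P{\left(13,10 \right)}\right)^{2} = \left(\frac{1}{-143} - 16\right)^{2} = \left(- \frac{1}{143} - 16\right)^{2} = \left(- \frac{2289}{143}\right)^{2} = \frac{5239521}{20449}$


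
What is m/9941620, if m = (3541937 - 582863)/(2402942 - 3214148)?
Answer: -164393/448038988540 ≈ -3.6692e-7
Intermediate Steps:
m = -164393/45067 (m = 2959074/(-811206) = 2959074*(-1/811206) = -164393/45067 ≈ -3.6477)
m/9941620 = -164393/45067/9941620 = -164393/45067*1/9941620 = -164393/448038988540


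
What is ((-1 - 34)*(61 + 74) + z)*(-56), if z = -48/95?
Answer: 25139688/95 ≈ 2.6463e+5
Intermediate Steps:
z = -48/95 (z = -48*1/95 = -48/95 ≈ -0.50526)
((-1 - 34)*(61 + 74) + z)*(-56) = ((-1 - 34)*(61 + 74) - 48/95)*(-56) = (-35*135 - 48/95)*(-56) = (-4725 - 48/95)*(-56) = -448923/95*(-56) = 25139688/95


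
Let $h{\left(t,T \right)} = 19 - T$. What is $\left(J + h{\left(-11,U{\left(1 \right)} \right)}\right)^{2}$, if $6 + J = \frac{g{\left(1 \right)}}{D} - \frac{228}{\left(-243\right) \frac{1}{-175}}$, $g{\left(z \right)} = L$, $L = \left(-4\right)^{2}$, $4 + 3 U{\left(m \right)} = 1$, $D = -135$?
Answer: $\frac{3706130884}{164025} \approx 22595.0$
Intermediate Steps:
$U{\left(m \right)} = -1$ ($U{\left(m \right)} = - \frac{4}{3} + \frac{1}{3} \cdot 1 = - \frac{4}{3} + \frac{1}{3} = -1$)
$L = 16$
$g{\left(z \right)} = 16$
$J = - \frac{68978}{405}$ ($J = -6 + \left(\frac{16}{-135} - \frac{228}{\left(-243\right) \frac{1}{-175}}\right) = -6 + \left(16 \left(- \frac{1}{135}\right) - \frac{228}{\left(-243\right) \left(- \frac{1}{175}\right)}\right) = -6 - \left(\frac{16}{135} + \frac{228}{\frac{243}{175}}\right) = -6 - \frac{66548}{405} = - \frac{68978}{405} \approx -170.32$)
$\left(J + h{\left(-11,U{\left(1 \right)} \right)}\right)^{2} = \left(- \frac{68978}{405} + \left(19 - -1\right)\right)^{2} = \left(- \frac{68978}{405} + \left(19 + 1\right)\right)^{2} = \left(- \frac{68978}{405} + 20\right)^{2} = \left(- \frac{60878}{405}\right)^{2} = \frac{3706130884}{164025}$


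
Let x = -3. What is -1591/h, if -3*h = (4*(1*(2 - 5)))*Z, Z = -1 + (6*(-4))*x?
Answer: -1591/284 ≈ -5.6021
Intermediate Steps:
Z = 71 (Z = -1 + (6*(-4))*(-3) = -1 - 24*(-3) = -1 + 72 = 71)
h = 284 (h = -4*(1*(2 - 5))*71/3 = -4*(1*(-3))*71/3 = -4*(-3)*71/3 = -(-4)*71 = -⅓*(-852) = 284)
-1591/h = -1591/284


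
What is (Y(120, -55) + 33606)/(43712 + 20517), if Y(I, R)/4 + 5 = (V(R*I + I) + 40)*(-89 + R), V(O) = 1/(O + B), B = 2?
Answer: 34158782/208037731 ≈ 0.16420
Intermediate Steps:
V(O) = 1/(2 + O) (V(O) = 1/(O + 2) = 1/(2 + O))
Y(I, R) = -20 + 4*(-89 + R)*(40 + 1/(2 + I + I*R)) (Y(I, R) = -20 + 4*((1/(2 + (R*I + I)) + 40)*(-89 + R)) = -20 + 4*((1/(2 + (I*R + I)) + 40)*(-89 + R)) = -20 + 4*((1/(2 + (I + I*R)) + 40)*(-89 + R)) = -20 + 4*((1/(2 + I + I*R) + 40)*(-89 + R)) = -20 + 4*((40 + 1/(2 + I + I*R))*(-89 + R)) = -20 + 4*((-89 + R)*(40 + 1/(2 + I + I*R))) = -20 + 4*(-89 + R)*(40 + 1/(2 + I + I*R)))
(Y(120, -55) + 33606)/(43712 + 20517) = (4*(-89 - 55 + 5*(-713 + 8*(-55))*(2 + 120*(1 - 55)))/(2 + 120*(1 - 55)) + 33606)/(43712 + 20517) = (4*(-89 - 55 + 5*(-713 - 440)*(2 + 120*(-54)))/(2 + 120*(-54)) + 33606)/64229 = (4*(-89 - 55 + 5*(-1153)*(2 - 6480))/(2 - 6480) + 33606)*(1/64229) = (4*(-89 - 55 + 5*(-1153)*(-6478))/(-6478) + 33606)*(1/64229) = (4*(-1/6478)*(-89 - 55 + 37345670) + 33606)*(1/64229) = (4*(-1/6478)*37345526 + 33606)*(1/64229) = (-74691052/3239 + 33606)*(1/64229) = (34158782/3239)*(1/64229) = 34158782/208037731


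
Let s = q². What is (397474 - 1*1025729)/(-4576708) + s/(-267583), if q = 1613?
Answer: -11739426638787/1224649256764 ≈ -9.5860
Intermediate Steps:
s = 2601769 (s = 1613² = 2601769)
(397474 - 1*1025729)/(-4576708) + s/(-267583) = (397474 - 1*1025729)/(-4576708) + 2601769/(-267583) = (397474 - 1025729)*(-1/4576708) + 2601769*(-1/267583) = -628255*(-1/4576708) - 2601769/267583 = 628255/4576708 - 2601769/267583 = -11739426638787/1224649256764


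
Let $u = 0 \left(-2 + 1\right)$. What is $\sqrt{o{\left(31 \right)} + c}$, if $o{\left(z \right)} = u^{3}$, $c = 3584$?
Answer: $16 \sqrt{14} \approx 59.867$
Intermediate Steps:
$u = 0$ ($u = 0 \left(-1\right) = 0$)
$o{\left(z \right)} = 0$ ($o{\left(z \right)} = 0^{3} = 0$)
$\sqrt{o{\left(31 \right)} + c} = \sqrt{0 + 3584} = \sqrt{3584} = 16 \sqrt{14}$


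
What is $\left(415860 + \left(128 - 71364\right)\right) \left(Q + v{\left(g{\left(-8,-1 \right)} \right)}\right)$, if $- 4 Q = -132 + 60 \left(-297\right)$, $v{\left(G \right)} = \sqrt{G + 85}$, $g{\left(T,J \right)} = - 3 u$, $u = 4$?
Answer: $1546672512 + 344624 \sqrt{73} \approx 1.5496 \cdot 10^{9}$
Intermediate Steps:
$g{\left(T,J \right)} = -12$ ($g{\left(T,J \right)} = \left(-3\right) 4 = -12$)
$v{\left(G \right)} = \sqrt{85 + G}$
$Q = 4488$ ($Q = - \frac{-132 + 60 \left(-297\right)}{4} = - \frac{-132 - 17820}{4} = \left(- \frac{1}{4}\right) \left(-17952\right) = 4488$)
$\left(415860 + \left(128 - 71364\right)\right) \left(Q + v{\left(g{\left(-8,-1 \right)} \right)}\right) = \left(415860 + \left(128 - 71364\right)\right) \left(4488 + \sqrt{85 - 12}\right) = \left(415860 + \left(128 - 71364\right)\right) \left(4488 + \sqrt{73}\right) = \left(415860 - 71236\right) \left(4488 + \sqrt{73}\right) = 344624 \left(4488 + \sqrt{73}\right) = 1546672512 + 344624 \sqrt{73}$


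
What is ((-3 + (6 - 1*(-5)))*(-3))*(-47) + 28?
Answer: 1156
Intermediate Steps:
((-3 + (6 - 1*(-5)))*(-3))*(-47) + 28 = ((-3 + (6 + 5))*(-3))*(-47) + 28 = ((-3 + 11)*(-3))*(-47) + 28 = (8*(-3))*(-47) + 28 = -24*(-47) + 28 = 1128 + 28 = 1156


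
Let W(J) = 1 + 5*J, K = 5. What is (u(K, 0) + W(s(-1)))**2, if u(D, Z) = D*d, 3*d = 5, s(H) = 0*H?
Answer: 784/9 ≈ 87.111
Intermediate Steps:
s(H) = 0
d = 5/3 (d = (1/3)*5 = 5/3 ≈ 1.6667)
u(D, Z) = 5*D/3 (u(D, Z) = D*(5/3) = 5*D/3)
(u(K, 0) + W(s(-1)))**2 = ((5/3)*5 + (1 + 5*0))**2 = (25/3 + (1 + 0))**2 = (25/3 + 1)**2 = (28/3)**2 = 784/9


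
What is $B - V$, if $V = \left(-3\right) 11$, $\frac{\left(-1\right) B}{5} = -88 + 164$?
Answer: $-347$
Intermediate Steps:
$B = -380$ ($B = - 5 \left(-88 + 164\right) = \left(-5\right) 76 = -380$)
$V = -33$
$B - V = -380 - -33 = -380 + 33 = -347$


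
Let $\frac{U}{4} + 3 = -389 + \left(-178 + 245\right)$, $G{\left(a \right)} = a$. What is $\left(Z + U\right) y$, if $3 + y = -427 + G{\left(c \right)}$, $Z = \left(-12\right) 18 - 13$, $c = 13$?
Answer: $637593$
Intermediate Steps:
$Z = -229$ ($Z = -216 - 13 = -229$)
$y = -417$ ($y = -3 + \left(-427 + 13\right) = -3 - 414 = -417$)
$U = -1300$ ($U = -12 + 4 \left(-389 + \left(-178 + 245\right)\right) = -12 + 4 \left(-389 + 67\right) = -12 + 4 \left(-322\right) = -12 - 1288 = -1300$)
$\left(Z + U\right) y = \left(-229 - 1300\right) \left(-417\right) = \left(-1529\right) \left(-417\right) = 637593$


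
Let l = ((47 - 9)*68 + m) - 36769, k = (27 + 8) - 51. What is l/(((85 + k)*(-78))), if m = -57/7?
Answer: 39892/6279 ≈ 6.3532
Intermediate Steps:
k = -16 (k = 35 - 51 = -16)
m = -57/7 (m = -57*1/7 = -57/7 ≈ -8.1429)
l = -239352/7 (l = ((47 - 9)*68 - 57/7) - 36769 = (38*68 - 57/7) - 36769 = (2584 - 57/7) - 36769 = 18031/7 - 36769 = -239352/7 ≈ -34193.)
l/(((85 + k)*(-78))) = -239352*(-1/(78*(85 - 16)))/7 = -239352/(7*(69*(-78))) = -239352/7/(-5382) = -239352/7*(-1/5382) = 39892/6279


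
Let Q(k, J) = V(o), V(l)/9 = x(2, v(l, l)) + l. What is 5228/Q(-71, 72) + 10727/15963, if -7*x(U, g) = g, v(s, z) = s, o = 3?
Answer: 5744311/25353 ≈ 226.57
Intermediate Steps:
x(U, g) = -g/7
V(l) = 54*l/7 (V(l) = 9*(-l/7 + l) = 9*(6*l/7) = 54*l/7)
Q(k, J) = 162/7 (Q(k, J) = (54/7)*3 = 162/7)
5228/Q(-71, 72) + 10727/15963 = 5228/(162/7) + 10727/15963 = 5228*(7/162) + 10727*(1/15963) = 18298/81 + 631/939 = 5744311/25353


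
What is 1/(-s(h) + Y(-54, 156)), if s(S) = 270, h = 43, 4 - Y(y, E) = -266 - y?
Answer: -1/54 ≈ -0.018519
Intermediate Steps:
Y(y, E) = 270 + y (Y(y, E) = 4 - (-266 - y) = 4 + (266 + y) = 270 + y)
1/(-s(h) + Y(-54, 156)) = 1/(-1*270 + (270 - 54)) = 1/(-270 + 216) = 1/(-54) = -1/54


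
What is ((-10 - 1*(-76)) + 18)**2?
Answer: 7056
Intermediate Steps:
((-10 - 1*(-76)) + 18)**2 = ((-10 + 76) + 18)**2 = (66 + 18)**2 = 84**2 = 7056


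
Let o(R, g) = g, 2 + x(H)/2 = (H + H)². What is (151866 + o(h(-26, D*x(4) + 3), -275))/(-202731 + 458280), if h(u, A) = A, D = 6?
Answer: 151591/255549 ≈ 0.59320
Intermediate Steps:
x(H) = -4 + 8*H² (x(H) = -4 + 2*(H + H)² = -4 + 2*(2*H)² = -4 + 2*(4*H²) = -4 + 8*H²)
(151866 + o(h(-26, D*x(4) + 3), -275))/(-202731 + 458280) = (151866 - 275)/(-202731 + 458280) = 151591/255549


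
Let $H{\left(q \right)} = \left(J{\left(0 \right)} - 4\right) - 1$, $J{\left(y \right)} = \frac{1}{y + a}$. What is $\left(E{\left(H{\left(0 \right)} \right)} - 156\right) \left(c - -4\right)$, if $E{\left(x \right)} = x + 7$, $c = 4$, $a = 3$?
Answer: $- \frac{3688}{3} \approx -1229.3$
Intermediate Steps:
$J{\left(y \right)} = \frac{1}{3 + y}$ ($J{\left(y \right)} = \frac{1}{y + 3} = \frac{1}{3 + y}$)
$H{\left(q \right)} = - \frac{14}{3}$ ($H{\left(q \right)} = \left(\frac{1}{3 + 0} - 4\right) - 1 = \left(\frac{1}{3} - 4\right) - 1 = - \frac{11}{3} - 1 = - \frac{14}{3}$)
$E{\left(x \right)} = 7 + x$
$\left(E{\left(H{\left(0 \right)} \right)} - 156\right) \left(c - -4\right) = \left(\left(7 - \frac{14}{3}\right) - 156\right) \left(4 - -4\right) = \left(\frac{7}{3} - 156\right) \left(4 + 4\right) = \left(- \frac{461}{3}\right) 8 = - \frac{3688}{3}$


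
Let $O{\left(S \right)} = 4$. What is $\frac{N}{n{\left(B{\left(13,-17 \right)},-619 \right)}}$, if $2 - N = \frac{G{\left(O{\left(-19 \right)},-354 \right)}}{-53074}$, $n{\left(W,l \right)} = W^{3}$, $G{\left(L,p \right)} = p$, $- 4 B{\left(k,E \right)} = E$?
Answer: $\frac{3385408}{130376281} \approx 0.025966$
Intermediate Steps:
$B{\left(k,E \right)} = - \frac{E}{4}$
$N = \frac{52897}{26537}$ ($N = 2 - - \frac{354}{-53074} = 2 - \left(-354\right) \left(- \frac{1}{53074}\right) = 2 - \frac{177}{26537} = \frac{52897}{26537} \approx 1.9933$)
$\frac{N}{n{\left(B{\left(13,-17 \right)},-619 \right)}} = \frac{52897}{26537 \left(\left(- \frac{1}{4}\right) \left(-17\right)\right)^{3}} = \frac{52897}{26537 \left(\frac{17}{4}\right)^{3}} = \frac{52897}{26537 \cdot \frac{4913}{64}} = \frac{52897}{26537} \cdot \frac{64}{4913} = \frac{3385408}{130376281}$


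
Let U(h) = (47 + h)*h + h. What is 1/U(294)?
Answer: 1/100548 ≈ 9.9455e-6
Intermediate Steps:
U(h) = h + h*(47 + h) (U(h) = h*(47 + h) + h = h + h*(47 + h))
1/U(294) = 1/(294*(48 + 294)) = 1/(294*342) = 1/100548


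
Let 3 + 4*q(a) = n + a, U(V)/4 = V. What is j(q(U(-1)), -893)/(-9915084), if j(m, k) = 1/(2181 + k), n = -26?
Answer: -1/12770628192 ≈ -7.8305e-11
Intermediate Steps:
U(V) = 4*V
q(a) = -29/4 + a/4 (q(a) = -3/4 + (-26 + a)/4 = -3/4 + (-13/2 + a/4) = -29/4 + a/4)
j(q(U(-1)), -893)/(-9915084) = 1/((2181 - 893)*(-9915084)) = -1/9915084/1288 = (1/1288)*(-1/9915084) = -1/12770628192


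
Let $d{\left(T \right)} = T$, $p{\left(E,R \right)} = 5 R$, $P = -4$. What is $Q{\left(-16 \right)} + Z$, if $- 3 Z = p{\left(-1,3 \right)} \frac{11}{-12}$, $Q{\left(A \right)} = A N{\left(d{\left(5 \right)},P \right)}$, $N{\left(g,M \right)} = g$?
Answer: $- \frac{905}{12} \approx -75.417$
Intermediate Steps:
$Q{\left(A \right)} = 5 A$ ($Q{\left(A \right)} = A 5 = 5 A$)
$Z = \frac{55}{12}$ ($Z = - \frac{5 \cdot 3 \frac{11}{-12}}{3} = - \frac{15 \cdot 11 \left(- \frac{1}{12}\right)}{3} = - \frac{15 \left(- \frac{11}{12}\right)}{3} = \left(- \frac{1}{3}\right) \left(- \frac{55}{4}\right) = \frac{55}{12} \approx 4.5833$)
$Q{\left(-16 \right)} + Z = 5 \left(-16\right) + \frac{55}{12} = -80 + \frac{55}{12} = - \frac{905}{12}$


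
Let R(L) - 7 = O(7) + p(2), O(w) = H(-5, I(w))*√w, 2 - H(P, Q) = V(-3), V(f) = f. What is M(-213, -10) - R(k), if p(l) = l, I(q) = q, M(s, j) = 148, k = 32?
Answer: 139 - 5*√7 ≈ 125.77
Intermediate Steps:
H(P, Q) = 5 (H(P, Q) = 2 - 1*(-3) = 2 + 3 = 5)
O(w) = 5*√w
R(L) = 9 + 5*√7 (R(L) = 7 + (5*√7 + 2) = 7 + (2 + 5*√7) = 9 + 5*√7)
M(-213, -10) - R(k) = 148 - (9 + 5*√7) = 148 + (-9 - 5*√7) = 139 - 5*√7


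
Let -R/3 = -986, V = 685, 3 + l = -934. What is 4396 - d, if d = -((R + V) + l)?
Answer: 7102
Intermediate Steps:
l = -937 (l = -3 - 934 = -937)
R = 2958 (R = -3*(-986) = 2958)
d = -2706 (d = -((2958 + 685) - 937) = -(3643 - 937) = -1*2706 = -2706)
4396 - d = 4396 - 1*(-2706) = 4396 + 2706 = 7102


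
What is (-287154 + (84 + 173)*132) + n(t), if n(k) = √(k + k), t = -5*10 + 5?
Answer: -253230 + 3*I*√10 ≈ -2.5323e+5 + 9.4868*I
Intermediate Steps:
t = -45 (t = -50 + 5 = -45)
n(k) = √2*√k (n(k) = √(2*k) = √2*√k)
(-287154 + (84 + 173)*132) + n(t) = (-287154 + (84 + 173)*132) + √2*√(-45) = (-287154 + 257*132) + √2*(3*I*√5) = (-287154 + 33924) + 3*I*√10 = -253230 + 3*I*√10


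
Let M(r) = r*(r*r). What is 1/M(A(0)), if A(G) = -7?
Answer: -1/343 ≈ -0.0029155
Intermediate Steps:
M(r) = r**3 (M(r) = r*r**2 = r**3)
1/M(A(0)) = 1/((-7)**3) = 1/(-343) = -1/343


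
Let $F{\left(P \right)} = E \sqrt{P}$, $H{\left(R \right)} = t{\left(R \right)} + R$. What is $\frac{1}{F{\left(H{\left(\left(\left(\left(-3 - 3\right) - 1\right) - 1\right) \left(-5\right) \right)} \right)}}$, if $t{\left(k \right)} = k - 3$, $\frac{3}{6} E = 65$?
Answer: $\frac{\sqrt{77}}{10010} \approx 0.00087662$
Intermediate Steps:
$E = 130$ ($E = 2 \cdot 65 = 130$)
$t{\left(k \right)} = -3 + k$
$H{\left(R \right)} = -3 + 2 R$ ($H{\left(R \right)} = \left(-3 + R\right) + R = -3 + 2 R$)
$F{\left(P \right)} = 130 \sqrt{P}$
$\frac{1}{F{\left(H{\left(\left(\left(\left(-3 - 3\right) - 1\right) - 1\right) \left(-5\right) \right)} \right)}} = \frac{1}{130 \sqrt{-3 + 2 \left(\left(\left(-3 - 3\right) - 1\right) - 1\right) \left(-5\right)}} = \frac{1}{130 \sqrt{-3 + 2 \left(\left(-6 - 1\right) - 1\right) \left(-5\right)}} = \frac{1}{130 \sqrt{-3 + 2 \left(-7 - 1\right) \left(-5\right)}} = \frac{1}{130 \sqrt{-3 + 2 \left(\left(-8\right) \left(-5\right)\right)}} = \frac{1}{130 \sqrt{-3 + 2 \cdot 40}} = \frac{1}{130 \sqrt{-3 + 80}} = \frac{1}{130 \sqrt{77}} = \frac{\sqrt{77}}{10010}$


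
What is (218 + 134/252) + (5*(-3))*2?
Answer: 23755/126 ≈ 188.53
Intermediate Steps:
(218 + 134/252) + (5*(-3))*2 = (218 + 134*(1/252)) - 15*2 = (218 + 67/126) - 30 = 27535/126 - 30 = 23755/126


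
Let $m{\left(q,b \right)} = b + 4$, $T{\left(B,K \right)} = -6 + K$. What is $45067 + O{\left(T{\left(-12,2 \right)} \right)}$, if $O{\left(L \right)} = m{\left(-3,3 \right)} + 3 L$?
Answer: $45062$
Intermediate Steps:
$m{\left(q,b \right)} = 4 + b$
$O{\left(L \right)} = 7 + 3 L$ ($O{\left(L \right)} = \left(4 + 3\right) + 3 L = 7 + 3 L$)
$45067 + O{\left(T{\left(-12,2 \right)} \right)} = 45067 + \left(7 + 3 \left(-6 + 2\right)\right) = 45067 + \left(7 + 3 \left(-4\right)\right) = 45067 + \left(7 - 12\right) = 45067 - 5 = 45062$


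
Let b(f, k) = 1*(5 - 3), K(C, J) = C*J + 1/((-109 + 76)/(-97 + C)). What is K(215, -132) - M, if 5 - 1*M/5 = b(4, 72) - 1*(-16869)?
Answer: 1846232/33 ≈ 55946.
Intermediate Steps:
K(C, J) = 97/33 - C/33 + C*J (K(C, J) = C*J + 1/(-33/(-97 + C)) = C*J + (97/33 - C/33) = 97/33 - C/33 + C*J)
b(f, k) = 2 (b(f, k) = 1*2 = 2)
M = -84330 (M = 25 - 5*(2 - 1*(-16869)) = 25 - 5*(2 + 16869) = 25 - 5*16871 = 25 - 84355 = -84330)
K(215, -132) - M = (97/33 - 1/33*215 + 215*(-132)) - 1*(-84330) = (97/33 - 215/33 - 28380) + 84330 = -936658/33 + 84330 = 1846232/33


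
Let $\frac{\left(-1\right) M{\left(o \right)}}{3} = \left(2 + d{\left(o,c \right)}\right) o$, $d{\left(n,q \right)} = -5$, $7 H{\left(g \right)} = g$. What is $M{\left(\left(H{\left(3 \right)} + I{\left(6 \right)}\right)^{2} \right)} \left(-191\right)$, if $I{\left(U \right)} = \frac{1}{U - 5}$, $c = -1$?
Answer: $- \frac{171900}{49} \approx -3508.2$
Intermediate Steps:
$H{\left(g \right)} = \frac{g}{7}$
$I{\left(U \right)} = \frac{1}{-5 + U}$
$M{\left(o \right)} = 9 o$ ($M{\left(o \right)} = - 3 \left(2 - 5\right) o = - 3 \left(- 3 o\right) = 9 o$)
$M{\left(\left(H{\left(3 \right)} + I{\left(6 \right)}\right)^{2} \right)} \left(-191\right) = 9 \left(\frac{1}{7} \cdot 3 + \frac{1}{-5 + 6}\right)^{2} \left(-191\right) = 9 \left(\frac{3}{7} + 1^{-1}\right)^{2} \left(-191\right) = 9 \left(\frac{3}{7} + 1\right)^{2} \left(-191\right) = 9 \left(\frac{10}{7}\right)^{2} \left(-191\right) = 9 \cdot \frac{100}{49} \left(-191\right) = \frac{900}{49} \left(-191\right) = - \frac{171900}{49}$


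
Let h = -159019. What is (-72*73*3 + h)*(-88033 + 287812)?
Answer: -34918772073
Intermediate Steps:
(-72*73*3 + h)*(-88033 + 287812) = (-72*73*3 - 159019)*(-88033 + 287812) = (-5256*3 - 159019)*199779 = (-15768 - 159019)*199779 = -174787*199779 = -34918772073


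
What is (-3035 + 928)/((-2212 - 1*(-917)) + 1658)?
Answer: -2107/363 ≈ -5.8044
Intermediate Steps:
(-3035 + 928)/((-2212 - 1*(-917)) + 1658) = -2107/((-2212 + 917) + 1658) = -2107/(-1295 + 1658) = -2107/363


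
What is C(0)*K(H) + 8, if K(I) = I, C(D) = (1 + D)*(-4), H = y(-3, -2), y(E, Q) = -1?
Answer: 12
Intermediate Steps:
H = -1
C(D) = -4 - 4*D
C(0)*K(H) + 8 = (-4 - 4*0)*(-1) + 8 = (-4 + 0)*(-1) + 8 = -4*(-1) + 8 = 4 + 8 = 12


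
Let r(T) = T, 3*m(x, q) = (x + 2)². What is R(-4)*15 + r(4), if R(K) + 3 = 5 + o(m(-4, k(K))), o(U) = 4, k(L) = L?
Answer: 94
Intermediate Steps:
m(x, q) = (2 + x)²/3 (m(x, q) = (x + 2)²/3 = (2 + x)²/3)
R(K) = 6 (R(K) = -3 + (5 + 4) = -3 + 9 = 6)
R(-4)*15 + r(4) = 6*15 + 4 = 90 + 4 = 94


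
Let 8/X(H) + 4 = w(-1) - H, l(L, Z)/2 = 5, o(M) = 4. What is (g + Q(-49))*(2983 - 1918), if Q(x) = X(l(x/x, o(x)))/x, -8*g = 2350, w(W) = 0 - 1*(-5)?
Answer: -183940765/588 ≈ -3.1282e+5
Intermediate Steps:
w(W) = 5 (w(W) = 0 + 5 = 5)
g = -1175/4 (g = -⅛*2350 = -1175/4 ≈ -293.75)
l(L, Z) = 10 (l(L, Z) = 2*5 = 10)
X(H) = 8/(1 - H) (X(H) = 8/(-4 + (5 - H)) = 8/(1 - H))
Q(x) = -8/(9*x) (Q(x) = (-8/(-1 + 10))/x = (-8/9)/x = (-8*⅑)/x = -8/(9*x))
(g + Q(-49))*(2983 - 1918) = (-1175/4 - 8/9/(-49))*(2983 - 1918) = (-1175/4 - 8/9*(-1/49))*1065 = (-1175/4 + 8/441)*1065 = -518143/1764*1065 = -183940765/588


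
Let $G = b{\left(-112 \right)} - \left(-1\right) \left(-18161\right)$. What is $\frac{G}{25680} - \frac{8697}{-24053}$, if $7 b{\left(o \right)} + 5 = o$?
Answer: $- \frac{374306803}{1080941820} \approx -0.34628$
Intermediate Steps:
$b{\left(o \right)} = - \frac{5}{7} + \frac{o}{7}$
$G = - \frac{127244}{7}$ ($G = \left(- \frac{5}{7} + \frac{1}{7} \left(-112\right)\right) - \left(-1\right) \left(-18161\right) = \left(- \frac{5}{7} - 16\right) - 18161 = - \frac{117}{7} - 18161 = - \frac{127244}{7} \approx -18178.0$)
$\frac{G}{25680} - \frac{8697}{-24053} = - \frac{127244}{7 \cdot 25680} - \frac{8697}{-24053} = \left(- \frac{127244}{7}\right) \frac{1}{25680} - - \frac{8697}{24053} = - \frac{31811}{44940} + \frac{8697}{24053} = - \frac{374306803}{1080941820}$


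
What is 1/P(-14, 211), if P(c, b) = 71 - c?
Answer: 1/85 ≈ 0.011765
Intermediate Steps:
1/P(-14, 211) = 1/(71 - 1*(-14)) = 1/(71 + 14) = 1/85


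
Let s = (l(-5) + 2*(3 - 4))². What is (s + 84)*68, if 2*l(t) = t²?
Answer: 13209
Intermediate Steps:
l(t) = t²/2
s = 441/4 (s = ((½)*(-5)² + 2*(3 - 4))² = ((½)*25 + 2*(-1))² = (25/2 - 2)² = (21/2)² = 441/4 ≈ 110.25)
(s + 84)*68 = (441/4 + 84)*68 = (777/4)*68 = 13209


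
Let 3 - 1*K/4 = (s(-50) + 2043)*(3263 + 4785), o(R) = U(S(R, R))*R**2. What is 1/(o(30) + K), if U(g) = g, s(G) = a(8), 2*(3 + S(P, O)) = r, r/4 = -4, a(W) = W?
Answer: -1/66035680 ≈ -1.5143e-8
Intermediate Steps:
r = -16 (r = 4*(-4) = -16)
S(P, O) = -11 (S(P, O) = -3 + (1/2)*(-16) = -3 - 8 = -11)
s(G) = 8
o(R) = -11*R**2
K = -66025780 (K = 12 - 4*(8 + 2043)*(3263 + 4785) = 12 - 8204*8048 = 12 - 4*16506448 = 12 - 66025792 = -66025780)
1/(o(30) + K) = 1/(-11*30**2 - 66025780) = 1/(-11*900 - 66025780) = 1/(-9900 - 66025780) = 1/(-66035680) = -1/66035680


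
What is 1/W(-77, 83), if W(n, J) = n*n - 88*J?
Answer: -1/1375 ≈ -0.00072727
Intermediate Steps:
W(n, J) = n² - 88*J
1/W(-77, 83) = 1/((-77)² - 88*83) = 1/(5929 - 7304) = 1/(-1375) = -1/1375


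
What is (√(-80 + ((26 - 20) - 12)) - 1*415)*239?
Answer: -99185 + 239*I*√86 ≈ -99185.0 + 2216.4*I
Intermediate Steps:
(√(-80 + ((26 - 20) - 12)) - 1*415)*239 = (√(-80 + (6 - 12)) - 415)*239 = (√(-80 - 6) - 415)*239 = (√(-86) - 415)*239 = (I*√86 - 415)*239 = (-415 + I*√86)*239 = -99185 + 239*I*√86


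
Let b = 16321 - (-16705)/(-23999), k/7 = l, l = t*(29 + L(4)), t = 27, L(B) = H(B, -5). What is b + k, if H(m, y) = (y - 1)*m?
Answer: 414350029/23999 ≈ 17265.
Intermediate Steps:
H(m, y) = m*(-1 + y) (H(m, y) = (-1 + y)*m = m*(-1 + y))
L(B) = -6*B (L(B) = B*(-1 - 5) = B*(-6) = -6*B)
l = 135 (l = 27*(29 - 6*4) = 27*(29 - 24) = 27*5 = 135)
k = 945 (k = 7*135 = 945)
b = 391670974/23999 (b = 16321 - (-16705)*(-1)/23999 = 16321 - 1*16705/23999 = 16321 - 16705/23999 = 391670974/23999 ≈ 16320.)
b + k = 391670974/23999 + 945 = 414350029/23999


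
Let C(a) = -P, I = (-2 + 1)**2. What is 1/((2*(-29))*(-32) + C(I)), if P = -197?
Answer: 1/2053 ≈ 0.00048709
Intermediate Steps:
I = 1 (I = (-1)**2 = 1)
C(a) = 197 (C(a) = -1*(-197) = 197)
1/((2*(-29))*(-32) + C(I)) = 1/((2*(-29))*(-32) + 197) = 1/(-58*(-32) + 197) = 1/(1856 + 197) = 1/2053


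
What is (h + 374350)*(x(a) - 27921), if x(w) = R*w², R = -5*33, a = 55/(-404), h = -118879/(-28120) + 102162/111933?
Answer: -596699967357021808374263/57081277063040 ≈ -1.0454e+10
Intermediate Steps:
h = 5393092849/1049185320 (h = -118879*(-1/28120) + 102162*(1/111933) = 118879/28120 + 34054/37311 = 5393092849/1049185320 ≈ 5.1403)
a = -55/404 (a = 55*(-1/404) = -55/404 ≈ -0.13614)
R = -165
x(w) = -165*w²
(h + 374350)*(x(a) - 27921) = (5393092849/1049185320 + 374350)*(-165*(-55/404)² - 27921) = 392767917634849*(-165*3025/163216 - 27921)/1049185320 = 392767917634849*(-499125/163216 - 27921)/1049185320 = (392767917634849/1049185320)*(-4557653061/163216) = -596699967357021808374263/57081277063040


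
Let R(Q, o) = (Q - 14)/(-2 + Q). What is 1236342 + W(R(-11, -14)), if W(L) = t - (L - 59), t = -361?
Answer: 16068495/13 ≈ 1.2360e+6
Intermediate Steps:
R(Q, o) = (-14 + Q)/(-2 + Q)
W(L) = -302 - L (W(L) = -361 - (L - 59) = -361 - (-59 + L) = -361 + (59 - L) = -302 - L)
1236342 + W(R(-11, -14)) = 1236342 + (-302 - (-14 - 11)/(-2 - 11)) = 1236342 + (-302 - (-25)/(-13)) = 1236342 + (-302 - (-1)*(-25)/13) = 1236342 + (-302 - 1*25/13) = 1236342 + (-302 - 25/13) = 1236342 - 3951/13 = 16068495/13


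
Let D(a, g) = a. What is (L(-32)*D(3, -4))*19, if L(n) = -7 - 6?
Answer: -741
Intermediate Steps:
L(n) = -13
(L(-32)*D(3, -4))*19 = -13*3*19 = -39*19 = -741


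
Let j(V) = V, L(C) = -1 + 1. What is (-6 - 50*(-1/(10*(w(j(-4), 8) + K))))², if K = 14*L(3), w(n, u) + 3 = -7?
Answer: 169/4 ≈ 42.250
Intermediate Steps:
L(C) = 0
w(n, u) = -10 (w(n, u) = -3 - 7 = -10)
K = 0 (K = 14*0 = 0)
(-6 - 50*(-1/(10*(w(j(-4), 8) + K))))² = (-6 - 50*(-1/(10*(-10 + 0))))² = (-6 - 50/((-10/(1/(-10)))))² = (-6 - 50/((-10/(-⅒))))² = (-6 - 50/((-10*(-10))))² = (-6 - 50/100)² = (-6 - 50*1/100)² = (-6 - ½)² = (-13/2)² = 169/4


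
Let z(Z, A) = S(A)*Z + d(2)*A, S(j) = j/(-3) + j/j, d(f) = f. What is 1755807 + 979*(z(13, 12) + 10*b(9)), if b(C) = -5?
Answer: 1692172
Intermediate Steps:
S(j) = 1 - j/3 (S(j) = j*(-⅓) + 1 = -j/3 + 1 = 1 - j/3)
z(Z, A) = 2*A + Z*(1 - A/3) (z(Z, A) = (1 - A/3)*Z + 2*A = Z*(1 - A/3) + 2*A = 2*A + Z*(1 - A/3))
1755807 + 979*(z(13, 12) + 10*b(9)) = 1755807 + 979*((2*12 - ⅓*13*(-3 + 12)) + 10*(-5)) = 1755807 + 979*((24 - ⅓*13*9) - 50) = 1755807 + 979*((24 - 39) - 50) = 1755807 + 979*(-15 - 50) = 1755807 + 979*(-65) = 1755807 - 63635 = 1692172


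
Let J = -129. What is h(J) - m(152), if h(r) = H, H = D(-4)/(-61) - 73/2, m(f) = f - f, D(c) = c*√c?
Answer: -73/2 + 8*I/61 ≈ -36.5 + 0.13115*I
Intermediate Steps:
D(c) = c^(3/2)
m(f) = 0
H = -73/2 + 8*I/61 (H = (-4)^(3/2)/(-61) - 73/2 = -8*I*(-1/61) - 73*½ = 8*I/61 - 73/2 = -73/2 + 8*I/61 ≈ -36.5 + 0.13115*I)
h(r) = -73/2 + 8*I/61
h(J) - m(152) = (-73/2 + 8*I/61) - 1*0 = (-73/2 + 8*I/61) + 0 = -73/2 + 8*I/61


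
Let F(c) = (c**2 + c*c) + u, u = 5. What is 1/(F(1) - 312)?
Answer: -1/305 ≈ -0.0032787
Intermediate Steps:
F(c) = 5 + 2*c**2 (F(c) = (c**2 + c*c) + 5 = (c**2 + c**2) + 5 = 2*c**2 + 5 = 5 + 2*c**2)
1/(F(1) - 312) = 1/((5 + 2*1**2) - 312) = 1/((5 + 2*1) - 312) = 1/((5 + 2) - 312) = 1/(7 - 312) = 1/(-305) = -1/305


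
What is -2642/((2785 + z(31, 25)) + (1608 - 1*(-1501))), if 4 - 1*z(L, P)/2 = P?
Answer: -1321/2926 ≈ -0.45147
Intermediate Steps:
z(L, P) = 8 - 2*P
-2642/((2785 + z(31, 25)) + (1608 - 1*(-1501))) = -2642/((2785 + (8 - 2*25)) + (1608 - 1*(-1501))) = -2642/((2785 + (8 - 50)) + (1608 + 1501)) = -2642/((2785 - 42) + 3109) = -2642/(2743 + 3109) = -2642/5852 = -2642*1/5852 = -1321/2926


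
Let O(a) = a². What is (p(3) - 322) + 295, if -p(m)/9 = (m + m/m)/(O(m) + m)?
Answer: -30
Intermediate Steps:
p(m) = -9*(1 + m)/(m + m²) (p(m) = -9*(m + m/m)/(m² + m) = -9*(m + 1)/(m + m²) = -9*(1 + m)/(m + m²))
(p(3) - 322) + 295 = (-9/3 - 322) + 295 = (-9*⅓ - 322) + 295 = (-3 - 322) + 295 = -325 + 295 = -30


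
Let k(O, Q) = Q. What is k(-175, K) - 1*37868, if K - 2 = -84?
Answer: -37950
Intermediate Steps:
K = -82 (K = 2 - 84 = -82)
k(-175, K) - 1*37868 = -82 - 1*37868 = -82 - 37868 = -37950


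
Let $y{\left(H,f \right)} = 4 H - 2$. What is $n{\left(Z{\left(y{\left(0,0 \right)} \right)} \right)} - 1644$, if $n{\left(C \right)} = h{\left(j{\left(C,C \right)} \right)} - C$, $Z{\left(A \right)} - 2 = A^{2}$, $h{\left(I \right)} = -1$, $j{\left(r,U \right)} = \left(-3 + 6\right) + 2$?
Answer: $-1651$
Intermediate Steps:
$j{\left(r,U \right)} = 5$ ($j{\left(r,U \right)} = 3 + 2 = 5$)
$y{\left(H,f \right)} = -2 + 4 H$
$Z{\left(A \right)} = 2 + A^{2}$
$n{\left(C \right)} = -1 - C$
$n{\left(Z{\left(y{\left(0,0 \right)} \right)} \right)} - 1644 = \left(-1 - \left(2 + \left(-2 + 4 \cdot 0\right)^{2}\right)\right) - 1644 = \left(-1 - \left(2 + \left(-2 + 0\right)^{2}\right)\right) - 1644 = \left(-1 - \left(2 + \left(-2\right)^{2}\right)\right) - 1644 = \left(-1 - \left(2 + 4\right)\right) - 1644 = \left(-1 - 6\right) - 1644 = -7 - 1644 = -1651$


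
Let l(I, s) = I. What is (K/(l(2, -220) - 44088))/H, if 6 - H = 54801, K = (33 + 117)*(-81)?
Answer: -405/80523079 ≈ -5.0296e-6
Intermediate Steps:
K = -12150 (K = 150*(-81) = -12150)
H = -54795 (H = 6 - 1*54801 = 6 - 54801 = -54795)
(K/(l(2, -220) - 44088))/H = -12150/(2 - 44088)/(-54795) = -12150/(-44086)*(-1/54795) = -12150*(-1/44086)*(-1/54795) = (6075/22043)*(-1/54795) = -405/80523079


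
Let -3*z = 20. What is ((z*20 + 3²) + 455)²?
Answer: 984064/9 ≈ 1.0934e+5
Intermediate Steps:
z = -20/3 (z = -⅓*20 = -20/3 ≈ -6.6667)
((z*20 + 3²) + 455)² = ((-20/3*20 + 3²) + 455)² = ((-400/3 + 9) + 455)² = (-373/3 + 455)² = (992/3)² = 984064/9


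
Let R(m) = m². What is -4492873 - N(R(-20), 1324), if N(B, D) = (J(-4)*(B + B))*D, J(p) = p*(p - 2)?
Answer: -29913673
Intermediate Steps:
J(p) = p*(-2 + p)
N(B, D) = 48*B*D (N(B, D) = ((-4*(-2 - 4))*(B + B))*D = ((-4*(-6))*(2*B))*D = (24*(2*B))*D = (48*B)*D = 48*B*D)
-4492873 - N(R(-20), 1324) = -4492873 - 48*(-20)²*1324 = -4492873 - 48*400*1324 = -4492873 - 1*25420800 = -4492873 - 25420800 = -29913673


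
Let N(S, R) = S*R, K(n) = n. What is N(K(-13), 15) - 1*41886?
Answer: -42081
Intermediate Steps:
N(S, R) = R*S
N(K(-13), 15) - 1*41886 = 15*(-13) - 1*41886 = -195 - 41886 = -42081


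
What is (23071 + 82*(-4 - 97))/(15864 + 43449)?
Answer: 14789/59313 ≈ 0.24934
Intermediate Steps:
(23071 + 82*(-4 - 97))/(15864 + 43449) = (23071 + 82*(-101))/59313 = (23071 - 8282)*(1/59313) = 14789*(1/59313) = 14789/59313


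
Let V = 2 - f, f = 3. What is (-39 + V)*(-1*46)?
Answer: 1840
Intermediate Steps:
V = -1 (V = 2 - 1*3 = 2 - 3 = -1)
(-39 + V)*(-1*46) = (-39 - 1)*(-1*46) = -40*(-46) = 1840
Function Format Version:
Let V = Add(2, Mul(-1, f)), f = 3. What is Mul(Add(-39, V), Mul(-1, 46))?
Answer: 1840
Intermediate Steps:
V = -1 (V = Add(2, Mul(-1, 3)) = Add(2, -3) = -1)
Mul(Add(-39, V), Mul(-1, 46)) = Mul(Add(-39, -1), Mul(-1, 46)) = Mul(-40, -46) = 1840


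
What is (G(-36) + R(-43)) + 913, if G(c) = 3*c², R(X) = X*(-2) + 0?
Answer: 4887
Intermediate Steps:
R(X) = -2*X (R(X) = -2*X + 0 = -2*X)
(G(-36) + R(-43)) + 913 = (3*(-36)² - 2*(-43)) + 913 = (3*1296 + 86) + 913 = (3888 + 86) + 913 = 3974 + 913 = 4887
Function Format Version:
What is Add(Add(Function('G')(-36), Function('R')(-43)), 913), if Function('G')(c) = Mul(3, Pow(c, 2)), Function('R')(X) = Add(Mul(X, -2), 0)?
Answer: 4887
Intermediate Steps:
Function('R')(X) = Mul(-2, X) (Function('R')(X) = Add(Mul(-2, X), 0) = Mul(-2, X))
Add(Add(Function('G')(-36), Function('R')(-43)), 913) = Add(Add(Mul(3, Pow(-36, 2)), Mul(-2, -43)), 913) = Add(Add(Mul(3, 1296), 86), 913) = Add(Add(3888, 86), 913) = Add(3974, 913) = 4887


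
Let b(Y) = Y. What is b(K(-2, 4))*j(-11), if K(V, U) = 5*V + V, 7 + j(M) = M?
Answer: 216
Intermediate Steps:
j(M) = -7 + M
K(V, U) = 6*V
b(K(-2, 4))*j(-11) = (6*(-2))*(-7 - 11) = -12*(-18) = 216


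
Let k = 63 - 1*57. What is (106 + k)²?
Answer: 12544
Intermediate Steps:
k = 6 (k = 63 - 57 = 6)
(106 + k)² = (106 + 6)² = 112² = 12544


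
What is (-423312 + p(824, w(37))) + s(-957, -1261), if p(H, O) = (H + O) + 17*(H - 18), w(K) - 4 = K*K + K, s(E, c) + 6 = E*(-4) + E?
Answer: -404511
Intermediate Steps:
s(E, c) = -6 - 3*E (s(E, c) = -6 + (E*(-4) + E) = -6 + (-4*E + E) = -6 - 3*E)
w(K) = 4 + K + K² (w(K) = 4 + (K*K + K) = 4 + (K² + K) = 4 + (K + K²) = 4 + K + K²)
p(H, O) = -306 + O + 18*H (p(H, O) = (H + O) + 17*(-18 + H) = (H + O) + (-306 + 17*H) = -306 + O + 18*H)
(-423312 + p(824, w(37))) + s(-957, -1261) = (-423312 + (-306 + (4 + 37 + 37²) + 18*824)) + (-6 - 3*(-957)) = (-423312 + (-306 + (4 + 37 + 1369) + 14832)) + (-6 + 2871) = (-423312 + (-306 + 1410 + 14832)) + 2865 = (-423312 + 15936) + 2865 = -407376 + 2865 = -404511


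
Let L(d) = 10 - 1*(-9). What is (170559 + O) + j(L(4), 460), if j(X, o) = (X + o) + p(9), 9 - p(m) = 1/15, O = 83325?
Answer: 3815579/15 ≈ 2.5437e+5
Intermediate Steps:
p(m) = 134/15 (p(m) = 9 - 1/15 = 134/15)
L(d) = 19 (L(d) = 10 + 9 = 19)
j(X, o) = 134/15 + X + o (j(X, o) = (X + o) + 134/15 = 134/15 + X + o)
(170559 + O) + j(L(4), 460) = (170559 + 83325) + (134/15 + 19 + 460) = 253884 + 7319/15 = 3815579/15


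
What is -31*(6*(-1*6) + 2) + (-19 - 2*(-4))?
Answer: 1043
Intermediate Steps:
-31*(6*(-1*6) + 2) + (-19 - 2*(-4)) = -31*(6*(-6) + 2) + (-19 - 1*(-8)) = -31*(-36 + 2) + (-19 + 8) = -31*(-34) - 11 = 1054 - 11 = 1043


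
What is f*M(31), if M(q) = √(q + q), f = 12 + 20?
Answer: 32*√62 ≈ 251.97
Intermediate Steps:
f = 32
M(q) = √2*√q (M(q) = √(2*q) = √2*√q)
f*M(31) = 32*(√2*√31) = 32*√62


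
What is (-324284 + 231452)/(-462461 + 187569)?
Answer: 23208/68723 ≈ 0.33770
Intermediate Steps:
(-324284 + 231452)/(-462461 + 187569) = -92832/(-274892) = -92832*(-1/274892) = 23208/68723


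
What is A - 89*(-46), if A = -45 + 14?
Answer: 4063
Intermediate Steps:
A = -31
A - 89*(-46) = -31 - 89*(-46) = -31 + 4094 = 4063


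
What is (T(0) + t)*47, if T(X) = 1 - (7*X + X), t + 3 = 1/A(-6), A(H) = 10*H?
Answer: -5687/60 ≈ -94.783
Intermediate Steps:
t = -181/60 (t = -3 + 1/(10*(-6)) = -3 + 1/(-60) = -3 - 1/60 = -181/60 ≈ -3.0167)
T(X) = 1 - 8*X
(T(0) + t)*47 = ((1 - 8*0) - 181/60)*47 = ((1 + 0) - 181/60)*47 = (1 - 181/60)*47 = -121/60*47 = -5687/60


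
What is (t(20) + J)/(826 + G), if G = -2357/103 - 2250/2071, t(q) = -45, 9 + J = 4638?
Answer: 977826792/171083441 ≈ 5.7155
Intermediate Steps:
J = 4629 (J = -9 + 4638 = 4629)
G = -5113097/213313 (G = -2357*1/103 - 2250*1/2071 = -2357/103 - 2250/2071 = -5113097/213313 ≈ -23.970)
(t(20) + J)/(826 + G) = (-45 + 4629)/(826 - 5113097/213313) = 4584/(171083441/213313) = 4584*(213313/171083441) = 977826792/171083441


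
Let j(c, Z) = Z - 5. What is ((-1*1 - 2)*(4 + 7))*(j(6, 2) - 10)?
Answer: 429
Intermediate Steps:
j(c, Z) = -5 + Z
((-1*1 - 2)*(4 + 7))*(j(6, 2) - 10) = ((-1*1 - 2)*(4 + 7))*((-5 + 2) - 10) = ((-1 - 2)*11)*(-3 - 10) = -3*11*(-13) = -33*(-13) = 429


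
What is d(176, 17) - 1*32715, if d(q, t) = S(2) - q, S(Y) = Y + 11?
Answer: -32878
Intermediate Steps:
S(Y) = 11 + Y
d(q, t) = 13 - q (d(q, t) = (11 + 2) - q = 13 - q)
d(176, 17) - 1*32715 = (13 - 1*176) - 1*32715 = (13 - 176) - 32715 = -163 - 32715 = -32878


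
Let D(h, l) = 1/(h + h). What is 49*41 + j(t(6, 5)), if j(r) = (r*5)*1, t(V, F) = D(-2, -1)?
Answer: 8031/4 ≈ 2007.8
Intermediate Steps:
D(h, l) = 1/(2*h)
t(V, F) = -¼ (t(V, F) = (½)/(-2) = (½)*(-½) = -¼)
j(r) = 5*r (j(r) = (5*r)*1 = 5*r)
49*41 + j(t(6, 5)) = 49*41 + 5*(-¼) = 2009 - 5/4 = 8031/4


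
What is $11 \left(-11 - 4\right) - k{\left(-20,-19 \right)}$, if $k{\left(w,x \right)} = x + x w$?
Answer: $-526$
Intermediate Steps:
$k{\left(w,x \right)} = x + w x$
$11 \left(-11 - 4\right) - k{\left(-20,-19 \right)} = 11 \left(-11 - 4\right) - - 19 \left(1 - 20\right) = 11 \left(-15\right) - \left(-19\right) \left(-19\right) = -165 - 361 = -526$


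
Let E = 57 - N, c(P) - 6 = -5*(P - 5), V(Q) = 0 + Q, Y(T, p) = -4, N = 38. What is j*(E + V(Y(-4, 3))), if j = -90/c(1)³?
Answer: -675/8788 ≈ -0.076809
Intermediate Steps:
V(Q) = Q
c(P) = 31 - 5*P (c(P) = 6 - 5*(P - 5) = 6 - 5*(-5 + P) = 6 + (25 - 5*P) = 31 - 5*P)
E = 19 (E = 57 - 1*38 = 57 - 38 = 19)
j = -45/8788 (j = -90/(31 - 5*1)³ = -90/(31 - 5)³ = -90/(26³) = -90/17576 = -90*1/17576 = -45/8788 ≈ -0.0051206)
j*(E + V(Y(-4, 3))) = -45*(19 - 4)/8788 = -45/8788*15 = -675/8788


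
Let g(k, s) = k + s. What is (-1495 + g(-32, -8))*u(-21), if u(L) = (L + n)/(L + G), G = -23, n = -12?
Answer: -4605/4 ≈ -1151.3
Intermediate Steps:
u(L) = (-12 + L)/(-23 + L) (u(L) = (L - 12)/(L - 23) = (-12 + L)/(-23 + L))
(-1495 + g(-32, -8))*u(-21) = (-1495 + (-32 - 8))*((-12 - 21)/(-23 - 21)) = (-1495 - 40)*(-33/(-44)) = -(-1535)*(-33)/44 = -1535*3/4 = -4605/4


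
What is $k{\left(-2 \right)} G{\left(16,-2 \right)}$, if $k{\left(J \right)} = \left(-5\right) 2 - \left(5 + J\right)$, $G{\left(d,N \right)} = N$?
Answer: $26$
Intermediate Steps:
$k{\left(J \right)} = -15 - J$ ($k{\left(J \right)} = -10 - \left(5 + J\right) = -15 - J$)
$k{\left(-2 \right)} G{\left(16,-2 \right)} = \left(-15 - -2\right) \left(-2\right) = \left(-15 + 2\right) \left(-2\right) = \left(-13\right) \left(-2\right) = 26$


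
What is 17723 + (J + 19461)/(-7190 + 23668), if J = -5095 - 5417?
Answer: 292048543/16478 ≈ 17724.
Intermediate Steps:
J = -10512
17723 + (J + 19461)/(-7190 + 23668) = 17723 + (-10512 + 19461)/(-7190 + 23668) = 17723 + 8949/16478 = 292048543/16478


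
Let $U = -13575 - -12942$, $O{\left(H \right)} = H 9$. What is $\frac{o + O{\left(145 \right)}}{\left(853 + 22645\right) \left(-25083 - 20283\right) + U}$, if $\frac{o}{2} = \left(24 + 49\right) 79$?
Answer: $- \frac{12839}{1066010901} \approx -1.2044 \cdot 10^{-5}$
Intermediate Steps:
$O{\left(H \right)} = 9 H$
$U = -633$ ($U = -13575 + 12942 = -633$)
$o = 11534$ ($o = 2 \left(24 + 49\right) 79 = 2 \cdot 73 \cdot 79 = 2 \cdot 5767 = 11534$)
$\frac{o + O{\left(145 \right)}}{\left(853 + 22645\right) \left(-25083 - 20283\right) + U} = \frac{11534 + 9 \cdot 145}{\left(853 + 22645\right) \left(-25083 - 20283\right) - 633} = \frac{11534 + 1305}{23498 \left(-45366\right) - 633} = \frac{12839}{-1066010268 - 633} = \frac{12839}{-1066010901} = 12839 \left(- \frac{1}{1066010901}\right) = - \frac{12839}{1066010901}$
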